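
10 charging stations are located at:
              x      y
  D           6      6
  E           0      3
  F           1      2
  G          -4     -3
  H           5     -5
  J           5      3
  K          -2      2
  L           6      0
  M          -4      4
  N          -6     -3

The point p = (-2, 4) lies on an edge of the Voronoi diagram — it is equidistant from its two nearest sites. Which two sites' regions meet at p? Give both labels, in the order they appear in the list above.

K and M

Squared distances from p to each site:
|pD|² = (-2−6)² + (4−6)² = 64 + 4 = 68
|pE|² = (-2−0)² + (4−3)² = 4 + 1 = 5
|pF|² = (-2−1)² + (4−2)² = 9 + 4 = 13
|pG|² = (-2−(-4))² + (4−(-3))² = 4 + 49 = 53
|pH|² = (-2−5)² + (4−(-5))² = 49 + 81 = 130
|pJ|² = (-2−5)² + (4−3)² = 49 + 1 = 50
|pK|² = (-2−(-2))² + (4−2)² = 0 + 4 = 4
|pL|² = (-2−6)² + (4−0)² = 64 + 16 = 80
|pM|² = (-2−(-4))² + (4−4)² = 4 + 0 = 4
|pN|² = (-2−(-6))² + (4−(-3))² = 16 + 49 = 65
p is equidistant from K and M (both at squared distance 4), and every other site is strictly farther — so p lies on the K–M Voronoi edge.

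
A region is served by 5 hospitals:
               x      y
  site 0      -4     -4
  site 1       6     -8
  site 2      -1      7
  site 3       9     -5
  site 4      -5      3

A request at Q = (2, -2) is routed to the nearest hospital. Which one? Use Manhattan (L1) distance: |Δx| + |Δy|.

site 0

d(Q, site 0) = |2−(-4)| + |-2−(-4)| = 6 + 2 = 8
d(Q, site 1) = |2−6| + |-2−(-8)| = 4 + 6 = 10
d(Q, site 2) = |2−(-1)| + |-2−7| = 3 + 9 = 12
d(Q, site 3) = |2−9| + |-2−(-5)| = 7 + 3 = 10
d(Q, site 4) = |2−(-5)| + |-2−3| = 7 + 5 = 12
The smallest is to site 0, so Q lies in the Voronoi region of site 0.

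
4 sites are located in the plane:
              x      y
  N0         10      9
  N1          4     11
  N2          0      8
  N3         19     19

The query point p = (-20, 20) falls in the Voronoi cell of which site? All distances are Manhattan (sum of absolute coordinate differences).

d(p,N0) = |-20−10| + |20−9| = 30 + 11 = 41
d(p,N1) = |-20−4| + |20−11| = 24 + 9 = 33
d(p,N2) = |-20−0| + |20−8| = 20 + 12 = 32
d(p,N3) = |-20−19| + |20−19| = 39 + 1 = 40
The smallest is to N2, so p lies in the Voronoi region of N2.

N2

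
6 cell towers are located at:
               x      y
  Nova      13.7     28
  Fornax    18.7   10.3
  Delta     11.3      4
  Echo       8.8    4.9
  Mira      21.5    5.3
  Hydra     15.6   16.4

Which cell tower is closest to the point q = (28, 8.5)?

Since √ is increasing, it suffices to compare squared distances:
d²(q, Nova) = 204.49 + 380.25 = 584.74
d²(q, Fornax) = 86.49 + 3.24 = 89.73
d²(q, Delta) = 278.89 + 20.25 = 299.14
d²(q, Echo) = 368.64 + 12.96 = 381.6
d²(q, Mira) = 42.25 + 10.24 = 52.49
d²(q, Hydra) = 153.76 + 62.41 = 216.17
The smallest is to Mira, so q lies in the Voronoi region of Mira.

Mira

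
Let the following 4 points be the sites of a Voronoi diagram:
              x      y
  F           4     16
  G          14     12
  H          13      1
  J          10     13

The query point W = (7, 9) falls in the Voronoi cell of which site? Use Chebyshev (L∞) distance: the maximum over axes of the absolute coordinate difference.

J

d(W,F) = max(3, 7) = 7
d(W,G) = max(7, 3) = 7
d(W,H) = max(6, 8) = 8
d(W,J) = max(3, 4) = 4
The smallest is to J, so W lies in the Voronoi region of J.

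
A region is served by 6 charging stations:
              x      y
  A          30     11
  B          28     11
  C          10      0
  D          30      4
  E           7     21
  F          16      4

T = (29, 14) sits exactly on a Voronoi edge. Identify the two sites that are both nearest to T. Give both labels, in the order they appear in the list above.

A and B

Squared distances from T to each site:
|TA|² = (29−30)² + (14−11)² = 1 + 9 = 10
|TB|² = (29−28)² + (14−11)² = 1 + 9 = 10
|TC|² = (29−10)² + (14−0)² = 361 + 196 = 557
|TD|² = (29−30)² + (14−4)² = 1 + 100 = 101
|TE|² = (29−7)² + (14−21)² = 484 + 49 = 533
|TF|² = (29−16)² + (14−4)² = 169 + 100 = 269
T is equidistant from A and B (both at squared distance 10), and every other site is strictly farther — so T lies on the A–B Voronoi edge.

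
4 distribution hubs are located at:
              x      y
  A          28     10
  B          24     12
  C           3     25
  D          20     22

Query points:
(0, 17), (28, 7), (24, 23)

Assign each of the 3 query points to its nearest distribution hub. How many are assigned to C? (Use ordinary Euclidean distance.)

(0, 17) — d² to each: A:833, B:601, C:73, D:425 → nearest is C
(28, 7) — d² to each: A:9, B:41, C:949, D:289 → nearest is A
(24, 23) — d² to each: A:185, B:121, C:445, D:17 → nearest is D
1 of the 3 points has C as nearest.

1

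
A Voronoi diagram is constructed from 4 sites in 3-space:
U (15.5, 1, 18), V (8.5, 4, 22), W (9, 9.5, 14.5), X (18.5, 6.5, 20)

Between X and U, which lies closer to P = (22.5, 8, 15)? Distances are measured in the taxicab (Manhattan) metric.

d(P,X) = |22.5−18.5| + |8−6.5| + |15−20| = 4 + 1.5 + 5 = 10.5
d(P,U) = |22.5−15.5| + |8−1| + |15−18| = 7 + 7 + 3 = 17
10.5 < 17, so X is closer.

X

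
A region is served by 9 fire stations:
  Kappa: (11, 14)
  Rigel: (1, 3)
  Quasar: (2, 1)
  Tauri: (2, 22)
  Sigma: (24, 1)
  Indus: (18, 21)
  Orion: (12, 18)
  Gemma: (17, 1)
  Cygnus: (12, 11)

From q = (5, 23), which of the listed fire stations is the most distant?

Sigma

Squared Euclidean distances:
d²(q, Kappa) = (5−11)² + (23−14)² = 36 + 81 = 117
d²(q, Rigel) = (5−1)² + (23−3)² = 16 + 400 = 416
d²(q, Quasar) = (5−2)² + (23−1)² = 9 + 484 = 493
d²(q, Tauri) = (5−2)² + (23−22)² = 9 + 1 = 10
d²(q, Sigma) = (5−24)² + (23−1)² = 361 + 484 = 845
d²(q, Indus) = (5−18)² + (23−21)² = 169 + 4 = 173
d²(q, Orion) = (5−12)² + (23−18)² = 49 + 25 = 74
d²(q, Gemma) = (5−17)² + (23−1)² = 144 + 484 = 628
d²(q, Cygnus) = (5−12)² + (23−11)² = 49 + 144 = 193
The largest is to Sigma.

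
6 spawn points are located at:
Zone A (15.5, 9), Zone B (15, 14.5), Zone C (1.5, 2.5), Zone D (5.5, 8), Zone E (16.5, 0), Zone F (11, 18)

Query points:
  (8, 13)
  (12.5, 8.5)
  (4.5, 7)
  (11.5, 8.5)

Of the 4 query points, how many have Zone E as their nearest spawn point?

0

(8, 13) — d² to each: Zone A:72.25, Zone B:51.25, Zone C:152.5, Zone D:31.25, Zone E:241.25, Zone F:34 → nearest is Zone D
(12.5, 8.5) — d² to each: Zone A:9.25, Zone B:42.25, Zone C:157, Zone D:49.25, Zone E:88.25, Zone F:92.5 → nearest is Zone A
(4.5, 7) — d² to each: Zone A:125, Zone B:166.5, Zone C:29.25, Zone D:2, Zone E:193, Zone F:163.25 → nearest is Zone D
(11.5, 8.5) — d² to each: Zone A:16.25, Zone B:48.25, Zone C:136, Zone D:36.25, Zone E:97.25, Zone F:90.5 → nearest is Zone A
0 of the 4 points have Zone E as nearest.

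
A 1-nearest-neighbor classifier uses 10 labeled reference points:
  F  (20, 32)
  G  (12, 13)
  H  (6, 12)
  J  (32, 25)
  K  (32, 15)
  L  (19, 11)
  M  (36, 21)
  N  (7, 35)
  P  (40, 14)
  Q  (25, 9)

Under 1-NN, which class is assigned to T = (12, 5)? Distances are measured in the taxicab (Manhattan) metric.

d(T,F) = 8 + 27 = 35
d(T,G) = 0 + 8 = 8
d(T,H) = 6 + 7 = 13
d(T,J) = 20 + 20 = 40
d(T,K) = 20 + 10 = 30
d(T,L) = 7 + 6 = 13
d(T,M) = 24 + 16 = 40
d(T,N) = 5 + 30 = 35
d(T,P) = 28 + 9 = 37
d(T,Q) = 13 + 4 = 17
The smallest is to G, so T lies in the Voronoi region of G.

G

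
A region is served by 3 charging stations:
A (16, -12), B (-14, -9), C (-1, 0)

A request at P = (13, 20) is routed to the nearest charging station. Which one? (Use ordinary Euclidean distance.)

Since √ is increasing, it suffices to compare squared distances:
|PA|² = (13−16)² + (20−(-12))² = 9 + 1024 = 1033
|PB|² = (13−(-14))² + (20−(-9))² = 729 + 841 = 1570
|PC|² = (13−(-1))² + (20−0)² = 196 + 400 = 596
The smallest is to C, so P lies in the Voronoi region of C.

C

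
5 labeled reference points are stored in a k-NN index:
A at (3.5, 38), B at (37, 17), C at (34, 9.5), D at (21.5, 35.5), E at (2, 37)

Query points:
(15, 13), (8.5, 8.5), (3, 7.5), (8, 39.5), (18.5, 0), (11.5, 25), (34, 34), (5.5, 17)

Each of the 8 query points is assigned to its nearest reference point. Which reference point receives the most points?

C

(15, 13) — d² to each: A:757.25, B:500, C:373.25, D:548.5, E:745 → nearest is C
(8.5, 8.5) — d² to each: A:895.25, B:884.5, C:651.25, D:898, E:854.5 → nearest is C
(3, 7.5) — d² to each: A:930.5, B:1246.25, C:965, D:1126.25, E:871.25 → nearest is E
(8, 39.5) — d² to each: A:22.5, B:1347.25, C:1576, D:198.25, E:42.25 → nearest is A
(18.5, 0) — d² to each: A:1669, B:631.25, C:330.5, D:1269.25, E:1641.25 → nearest is C
(11.5, 25) — d² to each: A:233, B:714.25, C:746.5, D:210.25, E:234.25 → nearest is D
(34, 34) — d² to each: A:946.25, B:298, C:600.25, D:158.5, E:1033 → nearest is D
(5.5, 17) — d² to each: A:445, B:992.25, C:868.5, D:598.25, E:412.25 → nearest is E
Tally — A:1, C:3, D:2, E:2. C captures the most (3).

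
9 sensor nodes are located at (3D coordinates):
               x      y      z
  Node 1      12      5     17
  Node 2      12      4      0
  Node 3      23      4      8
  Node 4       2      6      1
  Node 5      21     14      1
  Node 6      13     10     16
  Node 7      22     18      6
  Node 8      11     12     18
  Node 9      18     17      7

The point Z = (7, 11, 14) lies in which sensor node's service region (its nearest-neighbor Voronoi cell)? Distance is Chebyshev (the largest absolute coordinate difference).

d(Z, Node 1) = max(5, 6, 3) = 6
d(Z, Node 2) = max(5, 7, 14) = 14
d(Z, Node 3) = max(16, 7, 6) = 16
d(Z, Node 4) = max(5, 5, 13) = 13
d(Z, Node 5) = max(14, 3, 13) = 14
d(Z, Node 6) = max(6, 1, 2) = 6
d(Z, Node 7) = max(15, 7, 8) = 15
d(Z, Node 8) = max(4, 1, 4) = 4
d(Z, Node 9) = max(11, 6, 7) = 11
The smallest is to Node 8, so Z lies in the Voronoi region of Node 8.

Node 8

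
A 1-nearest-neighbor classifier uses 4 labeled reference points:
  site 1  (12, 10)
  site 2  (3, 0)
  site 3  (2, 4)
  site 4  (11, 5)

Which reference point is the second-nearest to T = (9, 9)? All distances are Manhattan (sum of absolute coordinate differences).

d(T, site 1) = |9−12| + |9−10| = 3 + 1 = 4
d(T, site 2) = |9−3| + |9−0| = 6 + 9 = 15
d(T, site 3) = |9−2| + |9−4| = 7 + 5 = 12
d(T, site 4) = |9−11| + |9−5| = 2 + 4 = 6
Sorted ascending: site 1, site 4, site 3, … — the second-nearest is site 4.

site 4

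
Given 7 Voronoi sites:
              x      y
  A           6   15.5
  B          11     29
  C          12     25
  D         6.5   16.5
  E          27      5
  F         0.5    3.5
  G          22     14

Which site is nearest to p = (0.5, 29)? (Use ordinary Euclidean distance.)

B

Compare squared distances (the ordering matches that of the actual distances):
|pA|² = 30.25 + 182.25 = 212.5
|pB|² = 110.25 + 0 = 110.25
|pC|² = 132.25 + 16 = 148.25
|pD|² = 36 + 156.25 = 192.25
|pE|² = 702.25 + 576 = 1278.25
|pF|² = 0 + 650.25 = 650.25
|pG|² = 462.25 + 225 = 687.25
Minimum is at B.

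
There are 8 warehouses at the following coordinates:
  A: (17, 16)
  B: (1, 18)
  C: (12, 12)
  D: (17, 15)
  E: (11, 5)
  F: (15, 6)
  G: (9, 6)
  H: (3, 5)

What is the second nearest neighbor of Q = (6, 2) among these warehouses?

Compare squared distances (the ordering matches that of the actual distances):
|QA|² = (6−17)² + (2−16)² = 121 + 196 = 317
|QB|² = (6−1)² + (2−18)² = 25 + 256 = 281
|QC|² = (6−12)² + (2−12)² = 36 + 100 = 136
|QD|² = (6−17)² + (2−15)² = 121 + 169 = 290
|QE|² = (6−11)² + (2−5)² = 25 + 9 = 34
|QF|² = (6−15)² + (2−6)² = 81 + 16 = 97
|QG|² = (6−9)² + (2−6)² = 9 + 16 = 25
|QH|² = (6−3)² + (2−5)² = 9 + 9 = 18
Sorted ascending: H, G, E, … — the second-nearest is G.

G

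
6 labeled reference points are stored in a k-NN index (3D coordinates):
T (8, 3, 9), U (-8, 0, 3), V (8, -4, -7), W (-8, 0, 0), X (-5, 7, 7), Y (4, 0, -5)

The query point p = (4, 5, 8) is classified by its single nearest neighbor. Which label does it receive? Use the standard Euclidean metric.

Squared Euclidean distances:
|pT|² = (4−8)² + (5−3)² + (8−9)² = 16 + 4 + 1 = 21
|pU|² = (4−(-8))² + (5−0)² + (8−3)² = 144 + 25 + 25 = 194
|pV|² = (4−8)² + (5−(-4))² + (8−(-7))² = 16 + 81 + 225 = 322
|pW|² = (4−(-8))² + (5−0)² + (8−0)² = 144 + 25 + 64 = 233
|pX|² = (4−(-5))² + (5−7)² + (8−7)² = 81 + 4 + 1 = 86
|pY|² = (4−4)² + (5−0)² + (8−(-5))² = 0 + 25 + 169 = 194
Minimum is at T.

T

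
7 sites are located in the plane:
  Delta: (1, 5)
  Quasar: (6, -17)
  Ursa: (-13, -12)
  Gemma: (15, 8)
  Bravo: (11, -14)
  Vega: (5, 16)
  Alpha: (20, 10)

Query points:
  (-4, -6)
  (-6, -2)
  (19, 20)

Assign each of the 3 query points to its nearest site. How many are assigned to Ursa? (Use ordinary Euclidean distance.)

(-4, -6) — d² to each: Delta:146, Quasar:221, Ursa:117, Gemma:557, Bravo:289, Vega:565, Alpha:832 → nearest is Ursa
(-6, -2) — d² to each: Delta:98, Quasar:369, Ursa:149, Gemma:541, Bravo:433, Vega:445, Alpha:820 → nearest is Delta
(19, 20) — d² to each: Delta:549, Quasar:1538, Ursa:2048, Gemma:160, Bravo:1220, Vega:212, Alpha:101 → nearest is Alpha
1 of the 3 points has Ursa as nearest.

1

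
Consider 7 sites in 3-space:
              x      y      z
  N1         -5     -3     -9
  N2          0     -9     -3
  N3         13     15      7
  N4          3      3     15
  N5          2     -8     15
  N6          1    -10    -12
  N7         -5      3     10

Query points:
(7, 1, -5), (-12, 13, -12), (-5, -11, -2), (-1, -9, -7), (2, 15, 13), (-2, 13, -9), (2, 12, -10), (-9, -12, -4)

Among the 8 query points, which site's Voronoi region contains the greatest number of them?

(7, 1, -5) — d² to each: N1:176, N2:153, N3:376, N4:420, N5:506, N6:206, N7:373 → nearest is N2
(-12, 13, -12) — d² to each: N1:314, N2:709, N3:990, N4:1054, N5:1366, N6:698, N7:633 → nearest is N1
(-5, -11, -2) — d² to each: N1:113, N2:30, N3:1081, N4:549, N5:347, N6:137, N7:340 → nearest is N2
(-1, -9, -7) — d² to each: N1:56, N2:17, N3:968, N4:644, N5:494, N6:30, N7:449 → nearest is N2
(2, 15, 13) — d² to each: N1:857, N2:836, N3:157, N4:149, N5:533, N6:1251, N7:202 → nearest is N4
(-2, 13, -9) — d² to each: N1:265, N2:524, N3:485, N4:701, N5:1033, N6:547, N7:470 → nearest is N1
(2, 12, -10) — d² to each: N1:275, N2:494, N3:419, N4:707, N5:1025, N6:489, N7:530 → nearest is N1
(-9, -12, -4) — d² to each: N1:122, N2:91, N3:1334, N4:730, N5:498, N6:168, N7:437 → nearest is N2
Tally — N1:3, N2:4, N4:1. N2 captures the most (4).

N2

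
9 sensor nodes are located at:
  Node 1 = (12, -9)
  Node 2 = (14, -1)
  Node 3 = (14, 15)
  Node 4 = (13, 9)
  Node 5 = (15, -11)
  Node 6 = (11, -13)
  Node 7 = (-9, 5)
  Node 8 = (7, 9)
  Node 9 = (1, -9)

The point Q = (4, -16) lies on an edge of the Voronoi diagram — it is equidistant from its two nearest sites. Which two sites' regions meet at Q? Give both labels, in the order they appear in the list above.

Node 6 and Node 9

Squared distances from Q to each site:
d²(Q, Node 1) = (4−12)² + (-16−(-9))² = 64 + 49 = 113
d²(Q, Node 2) = (4−14)² + (-16−(-1))² = 100 + 225 = 325
d²(Q, Node 3) = (4−14)² + (-16−15)² = 100 + 961 = 1061
d²(Q, Node 4) = (4−13)² + (-16−9)² = 81 + 625 = 706
d²(Q, Node 5) = (4−15)² + (-16−(-11))² = 121 + 25 = 146
d²(Q, Node 6) = (4−11)² + (-16−(-13))² = 49 + 9 = 58
d²(Q, Node 7) = (4−(-9))² + (-16−5)² = 169 + 441 = 610
d²(Q, Node 8) = (4−7)² + (-16−9)² = 9 + 625 = 634
d²(Q, Node 9) = (4−1)² + (-16−(-9))² = 9 + 49 = 58
Q is equidistant from Node 6 and Node 9 (both at squared distance 58), and every other site is strictly farther — so Q lies on the Node 6–Node 9 Voronoi edge.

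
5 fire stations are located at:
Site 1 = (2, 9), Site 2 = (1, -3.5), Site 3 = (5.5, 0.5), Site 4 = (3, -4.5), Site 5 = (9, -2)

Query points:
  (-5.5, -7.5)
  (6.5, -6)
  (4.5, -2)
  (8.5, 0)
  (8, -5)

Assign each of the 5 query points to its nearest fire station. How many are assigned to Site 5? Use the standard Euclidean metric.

2

(-5.5, -7.5) — d² to each: Site 1:328.5, Site 2:58.25, Site 3:185, Site 4:81.25, Site 5:240.5 → nearest is Site 2
(6.5, -6) — d² to each: Site 1:245.25, Site 2:36.5, Site 3:43.25, Site 4:14.5, Site 5:22.25 → nearest is Site 4
(4.5, -2) — d² to each: Site 1:127.25, Site 2:14.5, Site 3:7.25, Site 4:8.5, Site 5:20.25 → nearest is Site 3
(8.5, 0) — d² to each: Site 1:123.25, Site 2:68.5, Site 3:9.25, Site 4:50.5, Site 5:4.25 → nearest is Site 5
(8, -5) — d² to each: Site 1:232, Site 2:51.25, Site 3:36.5, Site 4:25.25, Site 5:10 → nearest is Site 5
2 of the 5 points have Site 5 as nearest.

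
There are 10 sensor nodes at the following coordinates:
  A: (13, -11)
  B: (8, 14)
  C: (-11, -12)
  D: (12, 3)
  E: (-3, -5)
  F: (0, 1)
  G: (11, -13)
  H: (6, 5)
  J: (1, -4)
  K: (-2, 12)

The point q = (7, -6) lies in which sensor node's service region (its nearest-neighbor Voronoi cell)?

Since √ is increasing, it suffices to compare squared distances:
|qA|² = 36 + 25 = 61
|qB|² = 1 + 400 = 401
|qC|² = 324 + 36 = 360
|qD|² = 25 + 81 = 106
|qE|² = 100 + 1 = 101
|qF|² = 49 + 49 = 98
|qG|² = 16 + 49 = 65
|qH|² = 1 + 121 = 122
|qJ|² = 36 + 4 = 40
|qK|² = 81 + 324 = 405
The smallest is to J, so q lies in the Voronoi region of J.

J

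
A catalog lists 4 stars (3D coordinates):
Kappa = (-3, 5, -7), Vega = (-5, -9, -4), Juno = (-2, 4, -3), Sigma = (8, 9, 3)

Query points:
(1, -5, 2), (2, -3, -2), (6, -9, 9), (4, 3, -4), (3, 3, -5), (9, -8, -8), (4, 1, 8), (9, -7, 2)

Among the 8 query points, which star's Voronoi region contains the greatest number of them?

(1, -5, 2) — d² to each: Kappa:197, Vega:88, Juno:115, Sigma:246 → nearest is Vega
(2, -3, -2) — d² to each: Kappa:114, Vega:89, Juno:66, Sigma:205 → nearest is Juno
(6, -9, 9) — d² to each: Kappa:533, Vega:290, Juno:377, Sigma:364 → nearest is Vega
(4, 3, -4) — d² to each: Kappa:62, Vega:225, Juno:38, Sigma:101 → nearest is Juno
(3, 3, -5) — d² to each: Kappa:44, Vega:209, Juno:30, Sigma:125 → nearest is Juno
(9, -8, -8) — d² to each: Kappa:314, Vega:213, Juno:290, Sigma:411 → nearest is Vega
(4, 1, 8) — d² to each: Kappa:290, Vega:325, Juno:166, Sigma:105 → nearest is Sigma
(9, -7, 2) — d² to each: Kappa:369, Vega:236, Juno:267, Sigma:258 → nearest is Vega
Tally — Vega:4, Juno:3, Sigma:1. Vega captures the most (4).

Vega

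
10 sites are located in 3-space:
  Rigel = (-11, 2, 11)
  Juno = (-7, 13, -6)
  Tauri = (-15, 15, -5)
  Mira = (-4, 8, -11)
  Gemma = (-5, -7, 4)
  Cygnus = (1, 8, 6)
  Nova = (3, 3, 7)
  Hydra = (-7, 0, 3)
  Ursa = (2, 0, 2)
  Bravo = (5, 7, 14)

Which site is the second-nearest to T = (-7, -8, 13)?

Squared Euclidean distances:
d²(T, Rigel) = (-7−(-11))² + (-8−2)² + (13−11)² = 16 + 100 + 4 = 120
d²(T, Juno) = (-7−(-7))² + (-8−13)² + (13−(-6))² = 0 + 441 + 361 = 802
d²(T, Tauri) = (-7−(-15))² + (-8−15)² + (13−(-5))² = 64 + 529 + 324 = 917
d²(T, Mira) = (-7−(-4))² + (-8−8)² + (13−(-11))² = 9 + 256 + 576 = 841
d²(T, Gemma) = (-7−(-5))² + (-8−(-7))² + (13−4)² = 4 + 1 + 81 = 86
d²(T, Cygnus) = (-7−1)² + (-8−8)² + (13−6)² = 64 + 256 + 49 = 369
d²(T, Nova) = (-7−3)² + (-8−3)² + (13−7)² = 100 + 121 + 36 = 257
d²(T, Hydra) = (-7−(-7))² + (-8−0)² + (13−3)² = 0 + 64 + 100 = 164
d²(T, Ursa) = (-7−2)² + (-8−0)² + (13−2)² = 81 + 64 + 121 = 266
d²(T, Bravo) = (-7−5)² + (-8−7)² + (13−14)² = 144 + 225 + 1 = 370
Sorted ascending: Gemma, Rigel, Hydra, … — the second-nearest is Rigel.

Rigel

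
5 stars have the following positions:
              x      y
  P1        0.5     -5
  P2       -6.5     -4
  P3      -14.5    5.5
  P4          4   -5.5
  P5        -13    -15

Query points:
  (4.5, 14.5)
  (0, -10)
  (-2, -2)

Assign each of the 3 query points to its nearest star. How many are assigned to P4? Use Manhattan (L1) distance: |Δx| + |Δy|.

1

(4.5, 14.5) — d to each: P1:23.5, P2:29.5, P3:28, P4:20.5, P5:47 → nearest is P4
(0, -10) — d to each: P1:5.5, P2:12.5, P3:30, P4:8.5, P5:18 → nearest is P1
(-2, -2) — d to each: P1:5.5, P2:6.5, P3:20, P4:9.5, P5:24 → nearest is P1
1 of the 3 points has P4 as nearest.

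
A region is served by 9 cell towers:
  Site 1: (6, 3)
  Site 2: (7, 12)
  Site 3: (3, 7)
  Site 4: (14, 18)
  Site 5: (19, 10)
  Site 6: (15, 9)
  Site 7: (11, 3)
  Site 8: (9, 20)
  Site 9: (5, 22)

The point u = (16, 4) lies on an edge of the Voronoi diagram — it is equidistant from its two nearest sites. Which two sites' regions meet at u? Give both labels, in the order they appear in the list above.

Squared distances from u to each site:
d²(u, Site 1) = (16−6)² + (4−3)² = 100 + 1 = 101
d²(u, Site 2) = (16−7)² + (4−12)² = 81 + 64 = 145
d²(u, Site 3) = (16−3)² + (4−7)² = 169 + 9 = 178
d²(u, Site 4) = (16−14)² + (4−18)² = 4 + 196 = 200
d²(u, Site 5) = (16−19)² + (4−10)² = 9 + 36 = 45
d²(u, Site 6) = (16−15)² + (4−9)² = 1 + 25 = 26
d²(u, Site 7) = (16−11)² + (4−3)² = 25 + 1 = 26
d²(u, Site 8) = (16−9)² + (4−20)² = 49 + 256 = 305
d²(u, Site 9) = (16−5)² + (4−22)² = 121 + 324 = 445
u is equidistant from Site 6 and Site 7 (both at squared distance 26), and every other site is strictly farther — so u lies on the Site 6–Site 7 Voronoi edge.

Site 6 and Site 7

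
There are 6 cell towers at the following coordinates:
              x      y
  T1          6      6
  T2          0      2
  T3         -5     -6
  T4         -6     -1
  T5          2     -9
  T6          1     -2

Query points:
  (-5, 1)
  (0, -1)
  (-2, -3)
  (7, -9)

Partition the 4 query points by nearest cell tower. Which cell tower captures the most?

T6

(-5, 1) — d² to each: T1:146, T2:26, T3:49, T4:5, T5:149, T6:45 → nearest is T4
(0, -1) — d² to each: T1:85, T2:9, T3:50, T4:36, T5:68, T6:2 → nearest is T6
(-2, -3) — d² to each: T1:145, T2:29, T3:18, T4:20, T5:52, T6:10 → nearest is T6
(7, -9) — d² to each: T1:226, T2:170, T3:153, T4:233, T5:25, T6:85 → nearest is T5
Tally — T4:1, T5:1, T6:2. T6 captures the most (2).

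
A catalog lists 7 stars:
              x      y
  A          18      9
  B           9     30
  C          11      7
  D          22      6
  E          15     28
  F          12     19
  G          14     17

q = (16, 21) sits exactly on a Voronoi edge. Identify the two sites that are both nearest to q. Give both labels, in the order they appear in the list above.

Squared distances from q to each site:
|qA|² = (16−18)² + (21−9)² = 4 + 144 = 148
|qB|² = (16−9)² + (21−30)² = 49 + 81 = 130
|qC|² = (16−11)² + (21−7)² = 25 + 196 = 221
|qD|² = (16−22)² + (21−6)² = 36 + 225 = 261
|qE|² = (16−15)² + (21−28)² = 1 + 49 = 50
|qF|² = (16−12)² + (21−19)² = 16 + 4 = 20
|qG|² = (16−14)² + (21−17)² = 4 + 16 = 20
q is equidistant from F and G (both at squared distance 20), and every other site is strictly farther — so q lies on the F–G Voronoi edge.

F and G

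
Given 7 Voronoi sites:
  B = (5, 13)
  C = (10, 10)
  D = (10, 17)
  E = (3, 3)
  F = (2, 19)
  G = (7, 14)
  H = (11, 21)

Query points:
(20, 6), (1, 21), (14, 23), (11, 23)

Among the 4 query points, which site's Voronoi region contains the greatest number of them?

H

(20, 6) — d² to each: B:274, C:116, D:221, E:298, F:493, G:233, H:306 → nearest is C
(1, 21) — d² to each: B:80, C:202, D:97, E:328, F:5, G:85, H:100 → nearest is F
(14, 23) — d² to each: B:181, C:185, D:52, E:521, F:160, G:130, H:13 → nearest is H
(11, 23) — d² to each: B:136, C:170, D:37, E:464, F:97, G:97, H:4 → nearest is H
Tally — C:1, F:1, H:2. H captures the most (2).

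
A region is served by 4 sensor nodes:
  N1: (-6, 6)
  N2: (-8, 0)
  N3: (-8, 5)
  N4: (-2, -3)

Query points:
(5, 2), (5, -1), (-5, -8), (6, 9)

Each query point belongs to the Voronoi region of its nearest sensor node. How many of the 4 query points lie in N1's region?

1

(5, 2) — d² to each: N1:137, N2:173, N3:178, N4:74 → nearest is N4
(5, -1) — d² to each: N1:170, N2:170, N3:205, N4:53 → nearest is N4
(-5, -8) — d² to each: N1:197, N2:73, N3:178, N4:34 → nearest is N4
(6, 9) — d² to each: N1:153, N2:277, N3:212, N4:208 → nearest is N1
1 of the 4 points has N1 as nearest.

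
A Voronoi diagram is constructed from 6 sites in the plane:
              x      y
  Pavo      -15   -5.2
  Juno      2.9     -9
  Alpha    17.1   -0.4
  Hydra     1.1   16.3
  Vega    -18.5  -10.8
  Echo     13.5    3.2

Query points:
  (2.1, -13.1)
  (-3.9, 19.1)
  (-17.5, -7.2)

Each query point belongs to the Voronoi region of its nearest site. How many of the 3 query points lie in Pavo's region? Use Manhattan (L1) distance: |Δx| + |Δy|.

(2.1, -13.1) — d to each: Pavo:25, Juno:4.9, Alpha:27.7, Hydra:30.4, Vega:22.9, Echo:27.7 → nearest is Juno
(-3.9, 19.1) — d to each: Pavo:35.4, Juno:34.9, Alpha:40.5, Hydra:7.8, Vega:44.5, Echo:33.3 → nearest is Hydra
(-17.5, -7.2) — d to each: Pavo:4.5, Juno:22.2, Alpha:41.4, Hydra:42.1, Vega:4.6, Echo:41.4 → nearest is Pavo
1 of the 3 points has Pavo as nearest.

1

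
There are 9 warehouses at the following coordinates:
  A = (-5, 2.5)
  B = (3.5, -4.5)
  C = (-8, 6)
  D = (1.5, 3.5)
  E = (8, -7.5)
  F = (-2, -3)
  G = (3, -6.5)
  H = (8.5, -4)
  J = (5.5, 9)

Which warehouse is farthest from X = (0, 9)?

Since √ is increasing, it suffices to compare squared distances:
|XA|² = (0−(-5))² + (9−2.5)² = 25 + 42.25 = 67.25
|XB|² = (0−3.5)² + (9−(-4.5))² = 12.25 + 182.25 = 194.5
|XC|² = (0−(-8))² + (9−6)² = 64 + 9 = 73
|XD|² = (0−1.5)² + (9−3.5)² = 2.25 + 30.25 = 32.5
|XE|² = (0−8)² + (9−(-7.5))² = 64 + 272.25 = 336.25
|XF|² = (0−(-2))² + (9−(-3))² = 4 + 144 = 148
|XG|² = (0−3)² + (9−(-6.5))² = 9 + 240.25 = 249.25
|XH|² = (0−8.5)² + (9−(-4))² = 72.25 + 169 = 241.25
|XJ|² = (0−5.5)² + (9−9)² = 30.25 + 0 = 30.25
The largest is to E.

E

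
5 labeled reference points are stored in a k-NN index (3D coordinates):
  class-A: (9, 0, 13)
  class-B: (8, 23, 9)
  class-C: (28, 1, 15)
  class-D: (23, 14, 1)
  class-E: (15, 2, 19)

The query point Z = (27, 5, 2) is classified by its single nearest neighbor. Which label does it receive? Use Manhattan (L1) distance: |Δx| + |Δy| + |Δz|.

d(Z, class-A) = 18 + 5 + 11 = 34
d(Z, class-B) = 19 + 18 + 7 = 44
d(Z, class-C) = 1 + 4 + 13 = 18
d(Z, class-D) = 4 + 9 + 1 = 14
d(Z, class-E) = 12 + 3 + 17 = 32
class-D is nearest.

class-D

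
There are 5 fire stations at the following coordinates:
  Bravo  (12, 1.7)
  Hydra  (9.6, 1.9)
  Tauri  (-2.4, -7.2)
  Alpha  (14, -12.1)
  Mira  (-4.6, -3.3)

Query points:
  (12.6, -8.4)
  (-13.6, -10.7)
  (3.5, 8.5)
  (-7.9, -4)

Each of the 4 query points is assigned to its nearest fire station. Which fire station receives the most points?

(12.6, -8.4) — d² to each: Bravo:102.37, Hydra:115.09, Tauri:226.44, Alpha:15.65, Mira:321.85 → nearest is Alpha
(-13.6, -10.7) — d² to each: Bravo:809.12, Hydra:697, Tauri:137.69, Alpha:763.72, Mira:135.76 → nearest is Mira
(3.5, 8.5) — d² to each: Bravo:118.49, Hydra:80.77, Tauri:281.3, Alpha:534.61, Mira:204.85 → nearest is Hydra
(-7.9, -4) — d² to each: Bravo:428.5, Hydra:341.06, Tauri:40.49, Alpha:545.22, Mira:11.38 → nearest is Mira
Tally — Hydra:1, Alpha:1, Mira:2. Mira captures the most (2).

Mira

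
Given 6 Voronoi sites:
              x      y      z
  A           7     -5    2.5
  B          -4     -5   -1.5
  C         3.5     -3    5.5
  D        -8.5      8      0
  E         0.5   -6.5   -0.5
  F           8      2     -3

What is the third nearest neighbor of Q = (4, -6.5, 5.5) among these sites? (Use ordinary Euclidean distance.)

Compare squared distances (the ordering matches that of the actual distances):
|QA|² = (4−7)² + (-6.5−(-5))² + (5.5−2.5)² = 9 + 2.25 + 9 = 20.25
|QB|² = (4−(-4))² + (-6.5−(-5))² + (5.5−(-1.5))² = 64 + 2.25 + 49 = 115.25
|QC|² = (4−3.5)² + (-6.5−(-3))² + (5.5−5.5)² = 0.25 + 12.25 + 0 = 12.5
|QD|² = (4−(-8.5))² + (-6.5−8)² + (5.5−0)² = 156.25 + 210.25 + 30.25 = 396.75
|QE|² = (4−0.5)² + (-6.5−(-6.5))² + (5.5−(-0.5))² = 12.25 + 0 + 36 = 48.25
|QF|² = (4−8)² + (-6.5−2)² + (5.5−(-3))² = 16 + 72.25 + 72.25 = 160.5
Sorted ascending: C, A, E, B, … — the third-nearest is E.

E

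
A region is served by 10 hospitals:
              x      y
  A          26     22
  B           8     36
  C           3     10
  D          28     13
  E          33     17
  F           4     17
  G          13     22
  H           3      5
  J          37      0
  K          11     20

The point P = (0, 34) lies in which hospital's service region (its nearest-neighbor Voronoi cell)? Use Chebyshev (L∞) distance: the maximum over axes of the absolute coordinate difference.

d(P,A) = max(26, 12) = 26
d(P,B) = max(8, 2) = 8
d(P,C) = max(3, 24) = 24
d(P,D) = max(28, 21) = 28
d(P,E) = max(33, 17) = 33
d(P,F) = max(4, 17) = 17
d(P,G) = max(13, 12) = 13
d(P,H) = max(3, 29) = 29
d(P,J) = max(37, 34) = 37
d(P,K) = max(11, 14) = 14
The smallest is to B, so P lies in the Voronoi region of B.

B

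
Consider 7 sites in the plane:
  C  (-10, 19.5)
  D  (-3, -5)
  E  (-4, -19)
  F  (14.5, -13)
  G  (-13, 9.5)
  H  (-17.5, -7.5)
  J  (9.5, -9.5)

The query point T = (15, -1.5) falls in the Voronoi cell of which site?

Compare squared distances (the ordering matches that of the actual distances):
|TC|² = (15−(-10))² + (-1.5−19.5)² = 625 + 441 = 1066
|TD|² = (15−(-3))² + (-1.5−(-5))² = 324 + 12.25 = 336.25
|TE|² = (15−(-4))² + (-1.5−(-19))² = 361 + 306.25 = 667.25
|TF|² = (15−14.5)² + (-1.5−(-13))² = 0.25 + 132.25 = 132.5
|TG|² = (15−(-13))² + (-1.5−9.5)² = 784 + 121 = 905
|TH|² = (15−(-17.5))² + (-1.5−(-7.5))² = 1056.25 + 36 = 1092.25
|TJ|² = (15−9.5)² + (-1.5−(-9.5))² = 30.25 + 64 = 94.25
Minimum is at J.

J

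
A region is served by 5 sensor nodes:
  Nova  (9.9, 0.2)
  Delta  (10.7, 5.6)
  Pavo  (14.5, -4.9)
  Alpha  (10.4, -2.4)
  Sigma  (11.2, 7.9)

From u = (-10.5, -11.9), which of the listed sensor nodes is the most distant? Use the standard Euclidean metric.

Sigma

Compare squared distances (the ordering matches that of the actual distances):
d²(u, Nova) = (-10.5−9.9)² + (-11.9−0.2)² = 416.16 + 146.41 = 562.57
d²(u, Delta) = (-10.5−10.7)² + (-11.9−5.6)² = 449.44 + 306.25 = 755.69
d²(u, Pavo) = (-10.5−14.5)² + (-11.9−(-4.9))² = 625 + 49 = 674
d²(u, Alpha) = (-10.5−10.4)² + (-11.9−(-2.4))² = 436.81 + 90.25 = 527.06
d²(u, Sigma) = (-10.5−11.2)² + (-11.9−7.9)² = 470.89 + 392.04 = 862.93
The largest is to Sigma.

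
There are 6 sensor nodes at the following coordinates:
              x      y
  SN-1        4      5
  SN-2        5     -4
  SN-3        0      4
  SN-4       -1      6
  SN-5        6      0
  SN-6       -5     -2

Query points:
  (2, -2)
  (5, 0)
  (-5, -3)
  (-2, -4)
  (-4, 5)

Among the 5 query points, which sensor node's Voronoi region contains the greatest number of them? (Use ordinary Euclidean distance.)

(2, -2) — d² to each: SN-1:53, SN-2:13, SN-3:40, SN-4:73, SN-5:20, SN-6:49 → nearest is SN-2
(5, 0) — d² to each: SN-1:26, SN-2:16, SN-3:41, SN-4:72, SN-5:1, SN-6:104 → nearest is SN-5
(-5, -3) — d² to each: SN-1:145, SN-2:101, SN-3:74, SN-4:97, SN-5:130, SN-6:1 → nearest is SN-6
(-2, -4) — d² to each: SN-1:117, SN-2:49, SN-3:68, SN-4:101, SN-5:80, SN-6:13 → nearest is SN-6
(-4, 5) — d² to each: SN-1:64, SN-2:162, SN-3:17, SN-4:10, SN-5:125, SN-6:50 → nearest is SN-4
Tally — SN-2:1, SN-4:1, SN-5:1, SN-6:2. SN-6 captures the most (2).

SN-6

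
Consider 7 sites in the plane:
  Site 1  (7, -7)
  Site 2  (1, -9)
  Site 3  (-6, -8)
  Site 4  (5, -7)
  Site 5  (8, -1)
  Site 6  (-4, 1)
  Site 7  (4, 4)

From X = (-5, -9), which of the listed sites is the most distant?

Since √ is increasing, it suffices to compare squared distances:
d²(X, Site 1) = 144 + 4 = 148
d²(X, Site 2) = 36 + 0 = 36
d²(X, Site 3) = 1 + 1 = 2
d²(X, Site 4) = 100 + 4 = 104
d²(X, Site 5) = 169 + 64 = 233
d²(X, Site 6) = 1 + 100 = 101
d²(X, Site 7) = 81 + 169 = 250
The largest is to Site 7.

Site 7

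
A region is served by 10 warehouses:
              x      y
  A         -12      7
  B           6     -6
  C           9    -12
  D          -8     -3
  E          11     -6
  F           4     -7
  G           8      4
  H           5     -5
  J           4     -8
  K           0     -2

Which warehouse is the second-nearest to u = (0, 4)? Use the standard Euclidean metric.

Compare squared distances (the ordering matches that of the actual distances):
|uA|² = (0−(-12))² + (4−7)² = 144 + 9 = 153
|uB|² = (0−6)² + (4−(-6))² = 36 + 100 = 136
|uC|² = (0−9)² + (4−(-12))² = 81 + 256 = 337
|uD|² = (0−(-8))² + (4−(-3))² = 64 + 49 = 113
|uE|² = (0−11)² + (4−(-6))² = 121 + 100 = 221
|uF|² = (0−4)² + (4−(-7))² = 16 + 121 = 137
|uG|² = (0−8)² + (4−4)² = 64 + 0 = 64
|uH|² = (0−5)² + (4−(-5))² = 25 + 81 = 106
|uJ|² = (0−4)² + (4−(-8))² = 16 + 144 = 160
|uK|² = (0−0)² + (4−(-2))² = 0 + 36 = 36
Sorted ascending: K, G, H, … — the second-nearest is G.

G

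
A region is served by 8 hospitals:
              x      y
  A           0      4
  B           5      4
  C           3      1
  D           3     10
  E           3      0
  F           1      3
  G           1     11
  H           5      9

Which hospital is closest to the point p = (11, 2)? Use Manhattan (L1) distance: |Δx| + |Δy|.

d(p,A) = 11 + 2 = 13
d(p,B) = 6 + 2 = 8
d(p,C) = 8 + 1 = 9
d(p,D) = 8 + 8 = 16
d(p,E) = 8 + 2 = 10
d(p,F) = 10 + 1 = 11
d(p,G) = 10 + 9 = 19
d(p,H) = 6 + 7 = 13
B is nearest.

B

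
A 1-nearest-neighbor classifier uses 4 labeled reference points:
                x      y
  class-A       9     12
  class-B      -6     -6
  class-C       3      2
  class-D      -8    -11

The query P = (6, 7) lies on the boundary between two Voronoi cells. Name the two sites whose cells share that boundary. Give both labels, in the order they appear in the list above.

class-A and class-C

Squared distances from P to each site:
d²(P, class-A) = 9 + 25 = 34
d²(P, class-B) = 144 + 169 = 313
d²(P, class-C) = 9 + 25 = 34
d²(P, class-D) = 196 + 324 = 520
P is equidistant from class-A and class-C (both at squared distance 34), and every other site is strictly farther — so P lies on the class-A–class-C Voronoi edge.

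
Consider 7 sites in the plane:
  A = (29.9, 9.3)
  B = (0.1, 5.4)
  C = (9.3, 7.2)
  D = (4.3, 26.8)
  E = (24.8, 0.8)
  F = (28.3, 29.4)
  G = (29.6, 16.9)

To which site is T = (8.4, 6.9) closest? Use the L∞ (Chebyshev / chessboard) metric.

d(T,A) = max(21.5, 2.4) = 21.5
d(T,B) = max(8.3, 1.5) = 8.3
d(T,C) = max(0.9, 0.3) = 0.9
d(T,D) = max(4.1, 19.9) = 19.9
d(T,E) = max(16.4, 6.1) = 16.4
d(T,F) = max(19.9, 22.5) = 22.5
d(T,G) = max(21.2, 10) = 21.2
C is nearest.

C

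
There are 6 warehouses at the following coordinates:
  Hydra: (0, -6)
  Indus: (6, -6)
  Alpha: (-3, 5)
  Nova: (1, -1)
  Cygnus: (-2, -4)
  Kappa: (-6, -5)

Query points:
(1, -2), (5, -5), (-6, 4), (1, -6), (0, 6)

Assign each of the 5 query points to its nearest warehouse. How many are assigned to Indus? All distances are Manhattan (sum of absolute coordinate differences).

(1, -2) — d to each: Hydra:5, Indus:9, Alpha:11, Nova:1, Cygnus:5, Kappa:10 → nearest is Nova
(5, -5) — d to each: Hydra:6, Indus:2, Alpha:18, Nova:8, Cygnus:8, Kappa:11 → nearest is Indus
(-6, 4) — d to each: Hydra:16, Indus:22, Alpha:4, Nova:12, Cygnus:12, Kappa:9 → nearest is Alpha
(1, -6) — d to each: Hydra:1, Indus:5, Alpha:15, Nova:5, Cygnus:5, Kappa:8 → nearest is Hydra
(0, 6) — d to each: Hydra:12, Indus:18, Alpha:4, Nova:8, Cygnus:12, Kappa:17 → nearest is Alpha
1 of the 5 points has Indus as nearest.

1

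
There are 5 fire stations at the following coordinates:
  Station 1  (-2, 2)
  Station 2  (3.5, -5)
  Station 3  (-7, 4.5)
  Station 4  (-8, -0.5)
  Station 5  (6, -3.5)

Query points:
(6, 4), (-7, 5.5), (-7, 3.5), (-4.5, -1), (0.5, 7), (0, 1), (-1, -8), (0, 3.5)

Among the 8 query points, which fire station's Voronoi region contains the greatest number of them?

Station 1

(6, 4) — d² to each: Station 1:68, Station 2:87.25, Station 3:169.25, Station 4:216.25, Station 5:56.25 → nearest is Station 5
(-7, 5.5) — d² to each: Station 1:37.25, Station 2:220.5, Station 3:1, Station 4:37, Station 5:250 → nearest is Station 3
(-7, 3.5) — d² to each: Station 1:27.25, Station 2:182.5, Station 3:1, Station 4:17, Station 5:218 → nearest is Station 3
(-4.5, -1) — d² to each: Station 1:15.25, Station 2:80, Station 3:36.5, Station 4:12.5, Station 5:116.5 → nearest is Station 4
(0.5, 7) — d² to each: Station 1:31.25, Station 2:153, Station 3:62.5, Station 4:128.5, Station 5:140.5 → nearest is Station 1
(0, 1) — d² to each: Station 1:5, Station 2:48.25, Station 3:61.25, Station 4:66.25, Station 5:56.25 → nearest is Station 1
(-1, -8) — d² to each: Station 1:101, Station 2:29.25, Station 3:192.25, Station 4:105.25, Station 5:69.25 → nearest is Station 2
(0, 3.5) — d² to each: Station 1:6.25, Station 2:84.5, Station 3:50, Station 4:80, Station 5:85 → nearest is Station 1
Tally — Station 1:3, Station 2:1, Station 3:2, Station 4:1, Station 5:1. Station 1 captures the most (3).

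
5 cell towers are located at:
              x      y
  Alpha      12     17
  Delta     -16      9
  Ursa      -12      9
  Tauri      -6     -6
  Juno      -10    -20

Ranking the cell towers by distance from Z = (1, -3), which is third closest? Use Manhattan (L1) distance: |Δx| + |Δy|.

Juno

d(Z, Alpha) = |1−12| + |-3−17| = 11 + 20 = 31
d(Z, Delta) = |1−(-16)| + |-3−9| = 17 + 12 = 29
d(Z, Ursa) = |1−(-12)| + |-3−9| = 13 + 12 = 25
d(Z, Tauri) = |1−(-6)| + |-3−(-6)| = 7 + 3 = 10
d(Z, Juno) = |1−(-10)| + |-3−(-20)| = 11 + 17 = 28
Sorted ascending: Tauri, Ursa, Juno, Delta, … — the third-nearest is Juno.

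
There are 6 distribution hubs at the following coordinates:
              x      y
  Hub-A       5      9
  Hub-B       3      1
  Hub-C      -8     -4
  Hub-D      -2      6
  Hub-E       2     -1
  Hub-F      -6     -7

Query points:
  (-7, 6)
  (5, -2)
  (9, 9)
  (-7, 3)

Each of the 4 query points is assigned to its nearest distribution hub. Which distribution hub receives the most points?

Hub-D

(-7, 6) — d² to each: Hub-A:153, Hub-B:125, Hub-C:101, Hub-D:25, Hub-E:130, Hub-F:170 → nearest is Hub-D
(5, -2) — d² to each: Hub-A:121, Hub-B:13, Hub-C:173, Hub-D:113, Hub-E:10, Hub-F:146 → nearest is Hub-E
(9, 9) — d² to each: Hub-A:16, Hub-B:100, Hub-C:458, Hub-D:130, Hub-E:149, Hub-F:481 → nearest is Hub-A
(-7, 3) — d² to each: Hub-A:180, Hub-B:104, Hub-C:50, Hub-D:34, Hub-E:97, Hub-F:101 → nearest is Hub-D
Tally — Hub-A:1, Hub-D:2, Hub-E:1. Hub-D captures the most (2).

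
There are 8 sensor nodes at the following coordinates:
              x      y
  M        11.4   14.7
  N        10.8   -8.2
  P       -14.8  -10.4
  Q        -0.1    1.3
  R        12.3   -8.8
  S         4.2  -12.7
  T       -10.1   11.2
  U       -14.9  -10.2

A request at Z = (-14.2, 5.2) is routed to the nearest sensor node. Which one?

T

Compare squared distances (the ordering matches that of the actual distances):
|ZM|² = (-14.2−11.4)² + (5.2−14.7)² = 655.36 + 90.25 = 745.61
|ZN|² = (-14.2−10.8)² + (5.2−(-8.2))² = 625 + 179.56 = 804.56
|ZP|² = (-14.2−(-14.8))² + (5.2−(-10.4))² = 0.36 + 243.36 = 243.72
|ZQ|² = (-14.2−(-0.1))² + (5.2−1.3)² = 198.81 + 15.21 = 214.02
|ZR|² = (-14.2−12.3)² + (5.2−(-8.8))² = 702.25 + 196 = 898.25
|ZS|² = (-14.2−4.2)² + (5.2−(-12.7))² = 338.56 + 320.41 = 658.97
|ZT|² = (-14.2−(-10.1))² + (5.2−11.2)² = 16.81 + 36 = 52.81
|ZU|² = (-14.2−(-14.9))² + (5.2−(-10.2))² = 0.49 + 237.16 = 237.65
The smallest is to T, so Z lies in the Voronoi region of T.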